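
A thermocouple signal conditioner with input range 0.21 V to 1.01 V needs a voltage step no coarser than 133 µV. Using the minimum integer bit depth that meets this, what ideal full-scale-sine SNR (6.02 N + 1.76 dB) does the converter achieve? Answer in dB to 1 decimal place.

80.0 dB

Full-scale range = 1.01 V − (0.21 V) = 0.8 V.
Levels needed ≥ 0.8/133 µV = 6015. 2^13 = 8192 suffices, so N_min = 13.
SNR = 6.02 × 13 + 1.76 = 80.02 dB.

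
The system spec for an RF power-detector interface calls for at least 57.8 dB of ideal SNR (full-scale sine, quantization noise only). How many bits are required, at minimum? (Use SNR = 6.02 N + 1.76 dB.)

10 bits

6.02 N + 1.76 ≥ 57.8 gives N ≥ 9.309, so the minimum integer is 10.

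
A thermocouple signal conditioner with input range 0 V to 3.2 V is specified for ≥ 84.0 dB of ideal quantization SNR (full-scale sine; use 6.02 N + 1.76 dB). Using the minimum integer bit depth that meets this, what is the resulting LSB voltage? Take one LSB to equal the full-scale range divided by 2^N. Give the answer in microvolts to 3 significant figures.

Full-scale range = 3.2 V.
6.02 N + 1.76 ≥ 84.0 gives N ≥ 13.661, so the minimum integer is 14.
LSB = 3.2 V ÷ 2^14 = 3.2/16384 V = 195 µV.

195 µV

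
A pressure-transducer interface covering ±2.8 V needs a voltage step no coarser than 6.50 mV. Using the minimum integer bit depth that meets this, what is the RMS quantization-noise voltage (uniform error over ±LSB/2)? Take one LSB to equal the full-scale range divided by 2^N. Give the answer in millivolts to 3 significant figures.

1.58 mV

The full-scale span is 2.8 − (-2.8) = 5.6 V.
Need 2^N ≥ 5.6 V / 6.50 mV = 861.5 → N_min = 10.
LSB = 5.6 V / 2^10 = 5.4688 mV.
σ_q = LSB/√12 = 5.4688 mV/3.4641 = 1.58 mV.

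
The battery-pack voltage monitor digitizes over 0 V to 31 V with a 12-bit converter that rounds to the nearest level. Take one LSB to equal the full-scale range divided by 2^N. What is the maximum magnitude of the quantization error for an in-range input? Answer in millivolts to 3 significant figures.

3.78 mV

V_FS = 31 V.
LSB = 31 V / 2^12 = 7.5684 mV.
|e|_max = LSB/2 = 3.78 mV.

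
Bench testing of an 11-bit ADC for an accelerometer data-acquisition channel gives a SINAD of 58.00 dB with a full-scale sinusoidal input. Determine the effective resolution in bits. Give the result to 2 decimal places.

ENOB = (SINAD − 1.76) / 6.02 = (58.00 − 1.76) / 6.02 = 56.24 / 6.02 = 9.3422.

9.34 bits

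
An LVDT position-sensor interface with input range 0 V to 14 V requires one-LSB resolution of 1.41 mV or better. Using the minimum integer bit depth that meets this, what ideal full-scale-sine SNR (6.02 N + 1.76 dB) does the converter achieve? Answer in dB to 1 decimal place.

86.0 dB

Full-scale range = 14 V.
Need 2^N ≥ 14 V / 1.41 mV = 9929 → N_min = 14.
Ideal SNR at N = 14: 6.02·14 + 1.76 = 86.0 dB.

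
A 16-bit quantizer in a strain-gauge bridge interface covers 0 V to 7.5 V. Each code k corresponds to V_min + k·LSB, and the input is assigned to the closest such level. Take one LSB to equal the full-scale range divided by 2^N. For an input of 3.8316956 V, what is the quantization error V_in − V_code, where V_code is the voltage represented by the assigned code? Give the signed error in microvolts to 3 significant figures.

Span = 7.5 V. LSB = 7.5 V / 2^16 ≈ 114.4 µV.
(V_in − V_min)/LSB = (3.8316956 − (0)) × 65536/7.5 = 33481.8670 → nearest code k = 33482.
Reconstructed level: 0 + 33482 × 7.5/65536 V = 3.8317108154 V.
e = 3.8316956 − (3.8317108154) = −15.2 µV.

−15.2 µV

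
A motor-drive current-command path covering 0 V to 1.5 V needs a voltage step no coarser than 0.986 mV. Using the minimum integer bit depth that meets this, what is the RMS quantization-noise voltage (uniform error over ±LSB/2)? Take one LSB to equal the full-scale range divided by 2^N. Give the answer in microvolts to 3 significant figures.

Range is 1.5 V.
1.5 V / 0.986 mV = 1521. Since 2^10 = 1024 and 2^11 = 2048, N = 11.
LSB = 1.5 V / 2^11 = 0.73242 mV.
RMS noise = LSB/√12 = 211 µV.

211 µV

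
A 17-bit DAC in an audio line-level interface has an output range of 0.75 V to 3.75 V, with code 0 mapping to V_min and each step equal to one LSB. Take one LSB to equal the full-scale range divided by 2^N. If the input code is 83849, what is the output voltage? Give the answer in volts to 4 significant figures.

The full-scale span is 3.75 − (0.75) = 3 V. LSB = 3 V / 2^17.
V_out = 0.75 + 83849 × (3/131072) V
      = 0.75 + 1.91915 = 2.66915 V.

2.669 V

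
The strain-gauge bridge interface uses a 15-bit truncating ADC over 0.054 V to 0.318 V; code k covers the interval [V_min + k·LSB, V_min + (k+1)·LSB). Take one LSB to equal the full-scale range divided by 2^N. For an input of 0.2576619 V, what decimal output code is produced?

Full-scale range = 0.318 V − (0.054 V) = 0.264 V. LSB = 0.264 V / 2^15 ≈ 8.057 µV.
(V_in − V_min) × 2^15/range = (0.2576619 − (0.054)) × 32768/0.264 = 25278.762.
Floor → code = 25278.

25278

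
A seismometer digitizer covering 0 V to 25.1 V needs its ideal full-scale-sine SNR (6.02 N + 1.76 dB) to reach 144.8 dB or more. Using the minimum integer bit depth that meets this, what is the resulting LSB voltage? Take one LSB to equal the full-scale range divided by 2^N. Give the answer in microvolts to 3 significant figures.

Range is 25.1 V.
Required N = ⌈(144.8 − 1.76)/6.02⌉ = ⌈23.761⌉ = 24.
LSB = 25.1 V ÷ 2^24 = 25.1/16777216 V = 1.50 µV.

1.50 µV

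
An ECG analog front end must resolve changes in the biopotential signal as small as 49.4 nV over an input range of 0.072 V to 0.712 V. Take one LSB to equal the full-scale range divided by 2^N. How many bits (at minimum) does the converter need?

24 bits

Full-scale range = 0.712 V − (0.072 V) = 0.64 V.
Need 2^N ≥ 0.64 V / 49.4 nV = 1.296e7 → N_min = 24.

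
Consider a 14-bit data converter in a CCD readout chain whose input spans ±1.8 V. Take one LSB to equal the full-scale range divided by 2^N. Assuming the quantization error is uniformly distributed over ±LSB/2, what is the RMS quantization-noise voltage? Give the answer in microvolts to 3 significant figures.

63.4 µV

Full-scale range = 1.8 V − (-1.8 V) = 3.6 V.
Step size = 3.6/16384 V = 219.73 µV.
V_rms = LSB/√12 = 219.73 µV / √12 = 63.4 µV.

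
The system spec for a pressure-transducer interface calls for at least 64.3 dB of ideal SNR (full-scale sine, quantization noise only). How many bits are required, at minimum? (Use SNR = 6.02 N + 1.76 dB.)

11 bits

Required N = ⌈(64.3 − 1.76)/6.02⌉ = ⌈10.389⌉ = 11.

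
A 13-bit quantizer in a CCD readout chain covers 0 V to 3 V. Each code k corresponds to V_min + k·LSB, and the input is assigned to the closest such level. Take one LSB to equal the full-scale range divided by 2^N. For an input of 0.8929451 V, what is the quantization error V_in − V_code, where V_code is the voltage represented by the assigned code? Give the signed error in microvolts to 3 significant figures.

+123 µV

Full-scale range = 3 V. LSB = 3 V / 2^13 ≈ 366.2 µV.
(V_in − V_min)/LSB = (0.8929451 − (0)) × 8192/3 = 2438.3354 → nearest code k = 2438.
V_code = V_min + k × range/2^13 = 0 + 2438 × 3/8192 = 0.8928222656 V.
e = 0.8929451 − (0.8928222656) = +123 µV.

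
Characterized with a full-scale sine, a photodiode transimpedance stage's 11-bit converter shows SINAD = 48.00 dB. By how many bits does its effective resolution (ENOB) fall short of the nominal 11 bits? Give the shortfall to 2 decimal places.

3.32 bits

Effective bits = (48.00 − 1.76)/6.02 = 7.6811.
Shortfall = 11 − 7.6811 = 3.3189 bits.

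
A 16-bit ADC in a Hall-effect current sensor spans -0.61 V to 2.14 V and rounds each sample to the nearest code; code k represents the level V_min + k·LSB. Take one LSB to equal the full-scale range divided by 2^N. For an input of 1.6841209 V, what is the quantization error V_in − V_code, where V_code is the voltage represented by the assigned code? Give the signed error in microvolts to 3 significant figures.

−7.52 µV

Range = 2.14 − (-0.61) = 2.75 V. LSB = 2.75 V / 2^16 ≈ 41.96 µV.
(V_in − V_min)/LSB = (1.6841209 − (-0.61)) × 65536/2.75 = 54671.8208 → nearest code k = 54672.
V_code = V_min + k × range/2^16 = -0.61 + 54672 × 2.75/65536 = 1.6841284180 V.
Error = V_in − V_code = 1.6841209 − (1.6841284180) = −7.52 µV.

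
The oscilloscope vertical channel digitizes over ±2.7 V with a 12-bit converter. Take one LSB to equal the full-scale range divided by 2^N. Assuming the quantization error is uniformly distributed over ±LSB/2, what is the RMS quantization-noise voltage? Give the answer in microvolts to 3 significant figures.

Full-scale range = 2.7 V − (-2.7 V) = 5.4 V.
Step size = 5.4/4096 V = 1.3184 mV.
For a uniform distribution on [−LSB/2, +LSB/2], V_rms = LSB/√12 = 1.3184 mV/3.4641 = 381 µV.

381 µV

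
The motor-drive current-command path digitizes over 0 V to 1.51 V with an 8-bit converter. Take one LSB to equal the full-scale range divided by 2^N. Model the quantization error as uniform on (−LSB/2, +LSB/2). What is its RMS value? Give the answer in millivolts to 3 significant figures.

1.70 mV

Full-scale range = 1.51 V.
Step size = 1.51/256 V = 5.8984 mV.
For a uniform distribution on [−LSB/2, +LSB/2], V_rms = LSB/√12 = 5.8984 mV/3.4641 = 1.70 mV.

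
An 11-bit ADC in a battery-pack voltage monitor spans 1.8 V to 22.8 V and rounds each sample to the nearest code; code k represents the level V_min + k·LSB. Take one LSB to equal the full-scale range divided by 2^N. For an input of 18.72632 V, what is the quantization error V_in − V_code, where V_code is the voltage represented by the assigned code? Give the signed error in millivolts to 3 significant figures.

Full-scale range = 22.8 V − (1.8 V) = 21 V. LSB = 21 V / 2^11 ≈ 10.25 mV.
Position in LSBs: (18.72632 − (1.8)) × 2048/21 = 1650.7192; rounding gives k = 1651.
V_code = V_min + k × range/2^11 = 1.8 + 1651 × 21/2048 = 18.72919922 V.
V_in − V_code = 18.72632 − (18.72919922) = −2.88 mV.

−2.88 mV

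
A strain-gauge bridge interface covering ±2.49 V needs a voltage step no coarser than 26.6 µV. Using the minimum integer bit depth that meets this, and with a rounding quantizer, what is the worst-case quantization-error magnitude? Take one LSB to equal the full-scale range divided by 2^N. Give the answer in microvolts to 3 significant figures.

Range = 2.49 − (-2.49) = 4.98 V.
Need 2^N ≥ 4.98 V / 26.6 µV = 187200 → N_min = 18.
LSB = 4.98 V / 2^18 = 18.997 µV.
|e|_max = LSB/2 = 9.50 µV.

9.50 µV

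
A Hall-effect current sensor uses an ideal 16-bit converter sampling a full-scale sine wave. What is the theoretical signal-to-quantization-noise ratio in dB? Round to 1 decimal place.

98.1 dB

6.02(16) + 1.76 = 96.32 + 1.76 = 98.08 dB.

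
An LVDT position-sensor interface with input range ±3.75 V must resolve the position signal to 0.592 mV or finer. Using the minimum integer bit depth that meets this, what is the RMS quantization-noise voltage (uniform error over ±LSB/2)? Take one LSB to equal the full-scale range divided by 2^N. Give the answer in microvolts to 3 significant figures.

132 µV

Span: 3.75 V − (-3.75 V) = 7.5 V.
7.5 V / 0.592 mV = 12670. Since 2^13 = 8192 and 2^14 = 16384, N = 14.
LSB = 7.5 V / 2^14 = 457.76 µV.
V_rms = LSB/√12 = 132 µV.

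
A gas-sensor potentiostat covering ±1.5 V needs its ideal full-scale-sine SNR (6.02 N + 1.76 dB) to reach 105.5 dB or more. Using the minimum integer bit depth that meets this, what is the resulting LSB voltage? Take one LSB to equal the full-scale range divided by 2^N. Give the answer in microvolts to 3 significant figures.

Range = 1.5 − (-1.5) = 3 V.
N ≥ (105.5 − 1.76)/6.02 = 17.233 → N_min = 18.
LSB = 3 V ÷ 2^18 = 3/262144 V = 11.4 µV.

11.4 µV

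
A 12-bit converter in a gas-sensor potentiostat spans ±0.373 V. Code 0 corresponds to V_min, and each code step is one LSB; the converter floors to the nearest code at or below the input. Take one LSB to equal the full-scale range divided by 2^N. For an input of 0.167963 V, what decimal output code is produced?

2970

Full-scale range = 0.373 V − (-0.373 V) = 0.746 V. LSB = 0.746 V / 2^12 ≈ 182.1 µV.
(V_in − V_min) × 2^12/range = (0.167963 − (-0.373)) × 4096/0.746 = 2970.220.
Floor → code = 2970.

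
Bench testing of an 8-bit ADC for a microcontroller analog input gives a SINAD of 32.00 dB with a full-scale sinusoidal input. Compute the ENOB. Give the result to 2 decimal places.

ENOB = (SINAD − 1.76) / 6.02 = (32.00 − 1.76) / 6.02 = 30.24 / 6.02 = 5.0233.

5.02 bits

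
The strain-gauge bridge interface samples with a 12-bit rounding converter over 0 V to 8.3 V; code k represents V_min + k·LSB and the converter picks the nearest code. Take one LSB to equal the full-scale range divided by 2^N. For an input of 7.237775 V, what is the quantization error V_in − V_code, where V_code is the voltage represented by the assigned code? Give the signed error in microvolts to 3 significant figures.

V_FS = 8.3 V. LSB = 8.3 V / 2^12 ≈ 2.026 mV.
Position in LSBs: (7.237775 − (0)) × 4096/8.3 = 3571.7984; rounding gives k = 3572.
Reconstructed level: 0 + 3572 × 8.3/4096 V = 7.238183594 V.
Error = V_in − V_code = 7.237775 − (7.238183594) = −409 µV.

−409 µV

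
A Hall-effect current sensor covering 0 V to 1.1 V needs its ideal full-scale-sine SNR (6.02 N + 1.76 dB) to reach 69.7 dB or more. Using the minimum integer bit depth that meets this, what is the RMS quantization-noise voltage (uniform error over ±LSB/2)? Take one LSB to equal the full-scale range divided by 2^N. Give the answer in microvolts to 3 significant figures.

Span = 1.1 V.
Solving 6.02 N ≥ 69.7 − 1.76: N ≥ 11.286. Round up → N = 12.
LSB = 1.1 V / 2^12 = 268.55 µV.
V_rms = LSB/√12 = 77.5 µV.

77.5 µV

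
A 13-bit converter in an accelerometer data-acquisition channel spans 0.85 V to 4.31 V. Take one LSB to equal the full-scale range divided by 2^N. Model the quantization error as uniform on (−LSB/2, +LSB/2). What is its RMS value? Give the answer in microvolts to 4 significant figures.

121.9 µV

Range = 4.31 − (0.85) = 3.46 V.
Step size = 3.46/8192 V = 422.363 µV.
σ_q = LSB/√12 = 422.363 µV/3.4641 = 121.9 µV.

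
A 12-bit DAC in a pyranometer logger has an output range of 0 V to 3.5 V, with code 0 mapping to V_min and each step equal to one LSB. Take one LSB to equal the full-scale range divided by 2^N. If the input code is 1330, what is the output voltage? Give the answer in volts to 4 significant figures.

1.136 V

Span = 3.5 V. LSB = 3.5 V / 2^12.
V_out = V_min + code × LSB = 0 V + 1330 × 3.5 V / 4096
      = 0 + 1.13647 = 1.13647 V.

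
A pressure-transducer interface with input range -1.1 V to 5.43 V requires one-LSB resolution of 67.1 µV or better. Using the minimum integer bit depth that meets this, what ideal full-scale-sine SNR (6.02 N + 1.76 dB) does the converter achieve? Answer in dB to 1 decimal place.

The full-scale span is 5.43 − (-1.1) = 6.53 V.
Need 2^N ≥ 6.53 V / 67.1 µV = 97320 → N_min = 17.
6.02(17) + 1.76 = 104.10 dB.

104.1 dB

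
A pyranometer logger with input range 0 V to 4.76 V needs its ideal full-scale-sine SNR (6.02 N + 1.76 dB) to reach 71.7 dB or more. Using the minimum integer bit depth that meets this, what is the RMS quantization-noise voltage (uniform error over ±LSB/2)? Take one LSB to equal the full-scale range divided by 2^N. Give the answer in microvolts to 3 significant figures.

V_FS = 4.76 V.
Required N = ⌈(71.7 − 1.76)/6.02⌉ = ⌈11.618⌉ = 12.
Step size = 4.76/4096 V = 1.1621 mV.
RMS noise = LSB/√12 = 335 µV.

335 µV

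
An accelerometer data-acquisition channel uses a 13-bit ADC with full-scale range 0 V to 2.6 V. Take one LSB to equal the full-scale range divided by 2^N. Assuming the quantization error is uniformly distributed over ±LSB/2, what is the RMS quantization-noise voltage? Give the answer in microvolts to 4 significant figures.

Range is 2.6 V.
LSB = 2.6 V / 2^13 = 317.383 µV.
RMS of a uniform error over width LSB is LSB/√12 = 91.62 µV.

91.62 µV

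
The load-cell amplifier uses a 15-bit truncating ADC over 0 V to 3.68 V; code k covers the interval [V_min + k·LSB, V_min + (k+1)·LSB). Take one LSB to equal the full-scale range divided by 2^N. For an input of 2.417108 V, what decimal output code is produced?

Span = 3.68 V. LSB = 3.68 V / 2^15 ≈ 112.3 µV.
(V_in − V_min) × 2^15/range = (2.417108 − (0)) × 32768/3.68 = 21522.770.
Floor → code = 21522.

21522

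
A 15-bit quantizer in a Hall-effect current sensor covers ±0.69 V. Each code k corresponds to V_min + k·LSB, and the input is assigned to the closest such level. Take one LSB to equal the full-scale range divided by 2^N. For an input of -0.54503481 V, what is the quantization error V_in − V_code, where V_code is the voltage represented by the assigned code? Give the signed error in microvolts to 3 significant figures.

Range = 0.69 − (-0.69) = 1.38 V. LSB = 1.38 V / 2^15 ≈ 42.11 µV.
(V_in − V_min)/LSB = (-0.54503481 − (-0.69)) × 32768/1.38 = 3442.1879 → nearest code k = 3442.
Reconstructed level: -0.69 + 3442 × 1.38/32768 V = -0.54504272461 V.
Error = V_in − V_code = -0.54503481 − (-0.54504272461) = +7.91 µV.

+7.91 µV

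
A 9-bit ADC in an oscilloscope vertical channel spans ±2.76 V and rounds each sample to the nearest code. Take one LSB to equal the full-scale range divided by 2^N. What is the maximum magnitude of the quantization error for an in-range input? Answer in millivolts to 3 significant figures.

5.39 mV

The full-scale span is 2.76 − (-2.76) = 5.52 V.
LSB = 5.52 V / 2^9 = 10.781 mV.
|e|_max = LSB/2 = 5.39 mV.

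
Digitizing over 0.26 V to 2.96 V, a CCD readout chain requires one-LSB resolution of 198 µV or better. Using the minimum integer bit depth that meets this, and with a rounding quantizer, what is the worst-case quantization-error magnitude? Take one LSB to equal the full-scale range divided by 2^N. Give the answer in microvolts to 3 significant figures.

82.4 µV

Span: 2.96 V − (0.26 V) = 2.7 V.
Levels needed ≥ 2.7/198 µV = 13640. 2^14 = 16384 suffices, so N_min = 14.
One LSB is 2.7 V / 16384 = 164.79 µV.
Max error for round-to-nearest is LSB/2 = 82.4 µV.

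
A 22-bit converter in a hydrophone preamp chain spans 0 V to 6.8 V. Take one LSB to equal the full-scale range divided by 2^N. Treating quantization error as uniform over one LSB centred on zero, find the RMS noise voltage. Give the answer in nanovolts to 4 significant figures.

Span = 6.8 V.
LSB = 6.8 V ÷ 2^22 = 6.8/4194304 V = 1.62125 µV.
σ_q = LSB/√12 = 1.62125 µV/3.4641 = 468.0 nV.

468.0 nV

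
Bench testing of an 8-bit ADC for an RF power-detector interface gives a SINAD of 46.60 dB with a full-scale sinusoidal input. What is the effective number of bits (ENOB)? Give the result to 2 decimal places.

7.45 bits

(46.60 − 1.76) / 6.02 = 44.84/6.02 = 7.4485 effective bits.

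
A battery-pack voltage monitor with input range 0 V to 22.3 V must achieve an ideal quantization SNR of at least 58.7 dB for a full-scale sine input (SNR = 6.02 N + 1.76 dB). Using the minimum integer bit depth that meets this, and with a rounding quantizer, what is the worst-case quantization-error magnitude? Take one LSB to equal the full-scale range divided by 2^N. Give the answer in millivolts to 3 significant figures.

Span = 22.3 V.
Solving 6.02 N ≥ 58.7 − 1.76: N ≥ 9.458. Round up → N = 10.
LSB = 22.3 V ÷ 2^10 = 22.3/1024 V = 21.777 mV.
Half an LSB is 10.9 mV.

10.9 mV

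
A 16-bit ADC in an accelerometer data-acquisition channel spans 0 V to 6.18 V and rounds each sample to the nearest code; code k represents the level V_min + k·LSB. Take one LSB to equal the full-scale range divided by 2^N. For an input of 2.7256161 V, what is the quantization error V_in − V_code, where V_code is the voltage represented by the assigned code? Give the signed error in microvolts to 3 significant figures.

Range is 6.18 V. LSB = 6.18 V / 2^16 ≈ 94.30 µV.
Position in LSBs: (2.7256161 − (0)) × 65536/6.18 = 28903.8797; rounding gives k = 28904.
V_code = 0 + (28904/65536) × 6.18 = 2.7256274414 V.
Error = V_in − V_code = 2.7256161 − (2.7256274414) = −11.3 µV.

−11.3 µV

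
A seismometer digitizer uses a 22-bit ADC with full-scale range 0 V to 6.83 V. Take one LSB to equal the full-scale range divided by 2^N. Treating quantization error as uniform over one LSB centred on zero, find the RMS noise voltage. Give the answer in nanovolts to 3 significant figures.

Full-scale range = 6.83 V.
LSB = 6.83 V ÷ 2^22 = 6.83/4194304 V = 1.6284 µV.
For a uniform distribution on [−LSB/2, +LSB/2], V_rms = LSB/√12 = 1.6284 µV/3.4641 = 470 nV.

470 nV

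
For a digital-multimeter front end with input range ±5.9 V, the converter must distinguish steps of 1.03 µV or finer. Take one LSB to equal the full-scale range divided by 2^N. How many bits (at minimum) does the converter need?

24 bits

Full-scale range = 5.9 V − (-5.9 V) = 11.8 V.
11.8 V / 1.03 µV = 1.146e7. Since 2^23 = 8388608 and 2^24 = 16777216, N = 24.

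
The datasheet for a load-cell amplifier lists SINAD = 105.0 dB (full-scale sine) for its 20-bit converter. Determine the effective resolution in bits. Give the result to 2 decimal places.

17.15 bits

(105.0 − 1.76) / 6.02 = 103.24/6.02 = 17.1495 effective bits.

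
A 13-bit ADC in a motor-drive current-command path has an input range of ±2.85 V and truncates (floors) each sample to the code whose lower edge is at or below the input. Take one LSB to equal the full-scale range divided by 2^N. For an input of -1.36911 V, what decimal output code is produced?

Full-scale range = 2.85 V − (-2.85 V) = 5.7 V. LSB = 5.7 V / 2^13 ≈ 0.6958 mV.
code = ⌊(V_in − V_min)/LSB⌋ = ⌊(V_in − V_min) × 2^13 / range⌋
     = ⌊(-1.36911 − (-2.85)) × 8192 / 5.7⌋ = ⌊1.48089 × 8192/5.7⌋
     = ⌊2128.325⌋ = 2128.

2128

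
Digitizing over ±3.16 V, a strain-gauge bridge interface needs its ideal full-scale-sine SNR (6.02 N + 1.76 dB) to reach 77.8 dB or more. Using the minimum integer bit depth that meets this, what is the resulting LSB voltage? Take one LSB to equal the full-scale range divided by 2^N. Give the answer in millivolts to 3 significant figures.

Full-scale range = 3.16 V − (-3.16 V) = 6.32 V.
N ≥ (77.8 − 1.76)/6.02 = 12.631 → N_min = 13.
Step size = 6.32/8192 V = 0.771 mV.

0.771 mV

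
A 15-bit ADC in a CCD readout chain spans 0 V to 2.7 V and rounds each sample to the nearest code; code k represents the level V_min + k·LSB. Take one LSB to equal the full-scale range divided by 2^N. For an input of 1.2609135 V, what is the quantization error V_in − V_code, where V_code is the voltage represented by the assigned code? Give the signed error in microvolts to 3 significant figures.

−14.8 µV

Full-scale range = 2.7 V. LSB = 2.7 V / 2^15 ≈ 82.40 µV.
(V_in − V_min)/LSB = (1.2609135 − (0)) × 32768/2.7 = 15302.8198 → nearest code k = 15303.
V_code = V_min + k × range/2^15 = 0 + 15303 × 2.7/32768 = 1.2609283447 V.
e = 1.2609135 − (1.2609283447) = −14.8 µV.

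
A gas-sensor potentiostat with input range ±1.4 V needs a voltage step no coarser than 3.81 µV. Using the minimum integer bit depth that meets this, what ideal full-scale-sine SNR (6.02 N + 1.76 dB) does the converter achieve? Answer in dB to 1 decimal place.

Full-scale range = 1.4 V − (-1.4 V) = 2.8 V.
Levels needed ≥ 2.8/3.81 µV = 734900. 2^20 = 1048576 suffices, so N_min = 20.
SNR = 6.02 × 20 + 1.76 = 122.16 dB.

122.2 dB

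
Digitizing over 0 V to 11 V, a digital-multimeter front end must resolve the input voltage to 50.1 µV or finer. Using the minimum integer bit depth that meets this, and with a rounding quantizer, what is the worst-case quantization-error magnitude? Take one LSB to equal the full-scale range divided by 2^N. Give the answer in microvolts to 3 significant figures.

V_FS = 11 V.
Levels needed ≥ 11/50.1 µV = 219600. 2^18 = 262144 suffices, so N_min = 18.
LSB = 11 V ÷ 2^18 = 11/262144 V = 41.962 µV.
Max error for round-to-nearest is LSB/2 = 21.0 µV.

21.0 µV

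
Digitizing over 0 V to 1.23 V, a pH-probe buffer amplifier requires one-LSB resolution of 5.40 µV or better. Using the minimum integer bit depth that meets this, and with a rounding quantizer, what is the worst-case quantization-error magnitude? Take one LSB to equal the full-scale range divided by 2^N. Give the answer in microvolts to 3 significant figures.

2.35 µV

Full-scale range = 1.23 V.
Need 2^N ≥ 1.23 V / 5.40 µV = 227800 → N_min = 18.
Step size = 1.23/262144 V = 4.6921 µV.
Half an LSB is 2.35 µV.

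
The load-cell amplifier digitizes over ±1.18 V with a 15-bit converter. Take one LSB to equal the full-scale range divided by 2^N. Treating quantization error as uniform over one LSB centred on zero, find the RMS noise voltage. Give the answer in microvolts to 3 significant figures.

20.8 µV

Full-scale range = 1.18 V − (-1.18 V) = 2.36 V.
LSB = 2.36 V ÷ 2^15 = 2.36/32768 V = 72.021 µV.
For a uniform distribution on [−LSB/2, +LSB/2], V_rms = LSB/√12 = 72.021 µV/3.4641 = 20.8 µV.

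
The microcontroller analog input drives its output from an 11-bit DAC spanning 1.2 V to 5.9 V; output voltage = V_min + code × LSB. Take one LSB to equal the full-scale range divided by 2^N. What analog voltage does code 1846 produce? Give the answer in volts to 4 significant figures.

5.436 V

The full-scale span is 5.9 − (1.2) = 4.7 V. LSB = 4.7 V / 2^11.
V_out = V_min + code × LSB = 1.2 V + 1846 × 4.7 V / 2048
      = 1.2 V + 4.23643 V = 5.43643 V.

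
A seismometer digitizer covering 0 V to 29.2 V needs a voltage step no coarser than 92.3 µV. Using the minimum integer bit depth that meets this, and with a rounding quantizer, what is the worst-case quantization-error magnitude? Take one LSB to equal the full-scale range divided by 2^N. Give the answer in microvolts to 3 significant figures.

27.8 µV

V_FS = 29.2 V.
Need 2^N ≥ 29.2 V / 92.3 µV = 316400 → N_min = 19.
Step size = 29.2/524288 V = 55.695 µV.
Half an LSB is 27.8 µV.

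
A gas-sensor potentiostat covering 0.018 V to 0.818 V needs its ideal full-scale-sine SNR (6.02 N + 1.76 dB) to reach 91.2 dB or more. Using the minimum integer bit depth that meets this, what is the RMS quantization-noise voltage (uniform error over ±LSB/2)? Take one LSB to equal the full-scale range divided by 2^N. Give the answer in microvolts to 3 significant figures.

7.05 µV

Span: 0.818 V − (0.018 V) = 0.8 V.
Solving 6.02 N ≥ 91.2 − 1.76: N ≥ 14.857. Round up → N = 15.
Step size = 0.8/32768 V = 24.414 µV.
V_rms = LSB/√12 = 7.05 µV.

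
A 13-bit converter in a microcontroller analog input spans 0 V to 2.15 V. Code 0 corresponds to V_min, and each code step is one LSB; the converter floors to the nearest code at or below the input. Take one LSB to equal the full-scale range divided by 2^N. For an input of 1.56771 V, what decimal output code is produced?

Range is 2.15 V. LSB = 2.15 V / 2^13 ≈ 262.5 µV.
(V_in − V_min) × 2^13/range = (1.56771 − (0)) × 8192/2.15 = 5973.340.
Floor → code = 5973.

5973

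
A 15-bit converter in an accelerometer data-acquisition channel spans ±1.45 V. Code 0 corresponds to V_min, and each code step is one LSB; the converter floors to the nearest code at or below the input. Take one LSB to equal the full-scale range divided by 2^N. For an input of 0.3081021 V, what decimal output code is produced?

Full-scale range = 1.45 V − (-1.45 V) = 2.9 V. LSB = 2.9 V / 2^15 ≈ 88.50 µV.
code = ⌊(V_in − V_min)/LSB⌋ = ⌊(V_in − V_min) × 2^15 / range⌋
     = ⌊(0.3081021 − (-1.45)) × 32768 / 2.9⌋ = ⌊1.7581021 × 32768/2.9⌋
     = ⌊19865.341⌋ = 19865.

19865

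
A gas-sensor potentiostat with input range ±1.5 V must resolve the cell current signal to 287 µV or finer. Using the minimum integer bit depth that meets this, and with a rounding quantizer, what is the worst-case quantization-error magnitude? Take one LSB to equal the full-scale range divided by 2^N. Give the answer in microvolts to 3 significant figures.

Range = 1.5 − (-1.5) = 3 V.
3 V / 287 µV = 10450. Since 2^13 = 8192 and 2^14 = 16384, N = 14.
LSB = 3 V ÷ 2^14 = 3/16384 V = 183.11 µV.
|e|_max = LSB/2 = 91.6 µV.

91.6 µV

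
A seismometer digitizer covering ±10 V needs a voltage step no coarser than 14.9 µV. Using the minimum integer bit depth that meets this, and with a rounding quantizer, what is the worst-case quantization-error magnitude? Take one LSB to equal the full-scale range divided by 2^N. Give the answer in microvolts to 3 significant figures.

Full-scale range = 10 V − (-10 V) = 20 V.
20 V / 14.9 µV = 1.342e6. Since 2^20 = 1048576 and 2^21 = 2097152, N = 21.
Step size = 20/2097152 V = 9.5367 µV.
|e|_max = LSB/2 = 4.77 µV.

4.77 µV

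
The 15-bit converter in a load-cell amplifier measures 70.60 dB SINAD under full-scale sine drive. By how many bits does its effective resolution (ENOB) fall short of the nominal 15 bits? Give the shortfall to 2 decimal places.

3.56 bits

ENOB = (SINAD − 1.76)/6.02 = (70.60 − 1.76)/6.02 = 11.4352 bits.
Lost resolution: 15 − 11.4352 = 3.5648 bits.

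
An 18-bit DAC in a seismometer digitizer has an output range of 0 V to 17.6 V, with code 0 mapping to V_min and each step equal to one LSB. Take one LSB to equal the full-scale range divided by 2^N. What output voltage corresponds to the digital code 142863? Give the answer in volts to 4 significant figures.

9.592 V

Full-scale range = 17.6 V. LSB = 17.6 V / 2^18.
V_out = V_min + code × LSB = 0 V + 142863 × 17.6 V / 262144
      = 0 + 9.59163 = 9.59163 V.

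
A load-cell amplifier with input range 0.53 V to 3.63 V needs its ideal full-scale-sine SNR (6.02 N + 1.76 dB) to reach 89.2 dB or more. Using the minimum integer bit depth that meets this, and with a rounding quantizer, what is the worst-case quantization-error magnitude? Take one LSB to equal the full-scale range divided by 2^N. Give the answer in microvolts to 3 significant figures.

Range = 3.63 − (0.53) = 3.1 V.
6.02 N + 1.76 ≥ 89.2 gives N ≥ 14.525, so the minimum integer is 15.
Step size = 3.1/32768 V = 94.604 µV.
|e|_max = LSB/2 = 47.3 µV.

47.3 µV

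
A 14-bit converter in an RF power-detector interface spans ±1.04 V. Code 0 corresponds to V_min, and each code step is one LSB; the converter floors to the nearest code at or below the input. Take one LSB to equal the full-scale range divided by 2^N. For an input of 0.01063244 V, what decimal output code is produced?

Span: 1.04 V − (-1.04 V) = 2.08 V. LSB = 2.08 V / 2^14 ≈ 127.0 µV.
code = ⌊(V_in − V_min)/LSB⌋ = ⌊(V_in − V_min) × 2^14 / range⌋
     = ⌊(0.01063244 − (-1.04)) × 16384 / 2.08⌋ = ⌊1.05063244 × 16384/2.08⌋
     = ⌊8275.751⌋ = 8275.

8275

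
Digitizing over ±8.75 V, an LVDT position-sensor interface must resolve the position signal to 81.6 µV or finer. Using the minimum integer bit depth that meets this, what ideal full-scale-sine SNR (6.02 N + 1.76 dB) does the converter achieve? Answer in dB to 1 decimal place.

Range = 8.75 − (-8.75) = 17.5 V.
Required number of levels: 17.5/81.6 µV = 214460; smallest N with 2^N ≥ that is 18.
Ideal SNR at N = 18: 6.02·18 + 1.76 = 110.1 dB.

110.1 dB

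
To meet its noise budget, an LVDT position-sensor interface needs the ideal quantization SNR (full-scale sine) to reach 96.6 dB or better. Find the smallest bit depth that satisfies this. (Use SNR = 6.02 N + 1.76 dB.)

16 bits

Solving 6.02 N ≥ 96.6 − 1.76: N ≥ 15.754. Round up → N = 16.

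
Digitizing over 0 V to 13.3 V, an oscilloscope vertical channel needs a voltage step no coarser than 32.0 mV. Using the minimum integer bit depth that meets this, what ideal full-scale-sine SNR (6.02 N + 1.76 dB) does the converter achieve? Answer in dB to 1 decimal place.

55.9 dB

Span = 13.3 V.
Need 2^N ≥ 13.3 V / 32.0 mV = 415.6 → N_min = 9.
6.02(9) + 1.76 = 55.94 dB.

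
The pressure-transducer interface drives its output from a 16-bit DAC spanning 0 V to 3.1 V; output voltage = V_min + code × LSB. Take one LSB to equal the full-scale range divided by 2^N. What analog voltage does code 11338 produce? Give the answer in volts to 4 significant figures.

Full-scale range = 3.1 V. LSB = 3.1 V / 2^16.
V_out = 0 + 11338 × (3.1/65536) V
      = 0 + 0.536313 = 0.536313 V.

0.5363 V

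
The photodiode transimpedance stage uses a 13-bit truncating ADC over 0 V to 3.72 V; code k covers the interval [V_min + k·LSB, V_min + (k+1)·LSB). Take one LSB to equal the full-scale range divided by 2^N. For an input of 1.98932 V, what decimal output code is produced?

Full-scale range = 3.72 V. LSB = 3.72 V / 2^13 ≈ 454.1 µV.
V_in − V_min = 1.98932 − (0) = 1.98932 V.
Divide by LSB: 1.98932 × 8192/3.72 = 4380.7821.
Truncating gives code 4380.

4380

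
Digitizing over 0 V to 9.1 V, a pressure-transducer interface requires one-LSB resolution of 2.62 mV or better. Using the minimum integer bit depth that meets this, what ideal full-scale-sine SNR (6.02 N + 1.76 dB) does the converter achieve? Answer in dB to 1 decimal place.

74.0 dB

Full-scale range = 9.1 V.
9.1 V / 2.62 mV = 3473. Since 2^11 = 2048 and 2^12 = 4096, N = 12.
Ideal SNR at N = 12: 6.02·12 + 1.76 = 74.0 dB.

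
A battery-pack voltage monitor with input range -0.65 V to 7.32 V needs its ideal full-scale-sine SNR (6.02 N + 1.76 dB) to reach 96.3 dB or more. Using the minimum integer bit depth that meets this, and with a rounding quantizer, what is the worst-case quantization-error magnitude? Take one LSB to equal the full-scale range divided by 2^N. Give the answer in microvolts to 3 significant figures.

Full-scale range = 7.32 V − (-0.65 V) = 7.97 V.
Required N = ⌈(96.3 − 1.76)/6.02⌉ = ⌈15.704⌉ = 16.
One LSB is 7.97 V / 65536 = 121.61 µV.
|e|_max = LSB/2 = 60.8 µV.

60.8 µV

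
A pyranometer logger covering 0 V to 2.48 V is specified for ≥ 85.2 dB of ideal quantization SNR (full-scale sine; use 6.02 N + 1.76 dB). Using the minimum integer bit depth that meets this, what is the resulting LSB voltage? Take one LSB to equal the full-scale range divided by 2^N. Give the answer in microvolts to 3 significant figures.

V_FS = 2.48 V.
Solving 6.02 N ≥ 85.2 − 1.76: N ≥ 13.860. Round up → N = 14.
LSB = 2.48 V ÷ 2^14 = 2.48/16384 V = 151 µV.

151 µV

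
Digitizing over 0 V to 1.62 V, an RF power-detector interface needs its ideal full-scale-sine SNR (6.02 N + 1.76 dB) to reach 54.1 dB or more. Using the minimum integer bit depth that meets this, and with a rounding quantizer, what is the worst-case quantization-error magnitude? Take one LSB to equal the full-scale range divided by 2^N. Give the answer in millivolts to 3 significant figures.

Span = 1.62 V.
6.02 N + 1.76 ≥ 54.1 gives N ≥ 8.694, so the minimum integer is 9.
Step size = 1.62/512 V = 3.1641 mV.
Half an LSB is 1.58 mV.

1.58 mV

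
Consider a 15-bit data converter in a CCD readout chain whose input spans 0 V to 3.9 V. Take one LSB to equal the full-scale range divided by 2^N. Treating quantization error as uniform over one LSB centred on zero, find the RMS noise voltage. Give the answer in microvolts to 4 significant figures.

V_FS = 3.9 V.
LSB = 3.9 V ÷ 2^15 = 3.9/32768 V = 119.019 µV.
RMS of a uniform error over width LSB is LSB/√12 = 34.36 µV.

34.36 µV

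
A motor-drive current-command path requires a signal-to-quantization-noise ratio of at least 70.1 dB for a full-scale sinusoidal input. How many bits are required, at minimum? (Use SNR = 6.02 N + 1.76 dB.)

N ≥ (70.1 − 1.76)/6.02 = 11.352 → N_min = 12.

12 bits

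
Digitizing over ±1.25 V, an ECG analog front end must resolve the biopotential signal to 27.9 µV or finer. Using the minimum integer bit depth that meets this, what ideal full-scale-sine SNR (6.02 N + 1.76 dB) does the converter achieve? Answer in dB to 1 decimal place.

Span: 1.25 V − (-1.25 V) = 2.5 V.
Levels needed ≥ 2.5/27.9 µV = 89610. 2^17 = 131072 suffices, so N_min = 17.
Ideal SNR at N = 17: 6.02·17 + 1.76 = 104.1 dB.

104.1 dB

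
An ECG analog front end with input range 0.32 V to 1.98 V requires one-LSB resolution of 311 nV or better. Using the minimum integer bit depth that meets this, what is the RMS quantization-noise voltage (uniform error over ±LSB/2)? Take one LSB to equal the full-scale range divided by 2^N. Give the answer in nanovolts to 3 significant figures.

57.1 nV

Range = 1.98 − (0.32) = 1.66 V.
Levels needed ≥ 1.66/311 nV = 5.338e6. 2^23 = 8388608 suffices, so N_min = 23.
LSB = 1.66 V ÷ 2^23 = 1.66/8388608 V = 197.89 nV.
RMS noise = LSB/√12 = 57.1 nV.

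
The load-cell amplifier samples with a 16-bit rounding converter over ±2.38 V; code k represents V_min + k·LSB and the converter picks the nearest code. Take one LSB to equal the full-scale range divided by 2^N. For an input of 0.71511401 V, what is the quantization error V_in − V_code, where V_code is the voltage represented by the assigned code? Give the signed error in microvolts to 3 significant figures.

−19.0 µV

Span: 2.38 V − (-2.38 V) = 4.76 V. LSB = 4.76 V / 2^16 ≈ 72.63 µV.
(0.71511401 − (-2.38)) / LSB = 3.09511401 × 65536/4.76 = 42613.7378. Nearest integer: k = 42614.
Reconstructed level: -2.38 + 42614 × 4.76/65536 V = 0.71513305664 V.
Error = V_in − V_code = 0.71511401 − (0.71513305664) = −19.0 µV.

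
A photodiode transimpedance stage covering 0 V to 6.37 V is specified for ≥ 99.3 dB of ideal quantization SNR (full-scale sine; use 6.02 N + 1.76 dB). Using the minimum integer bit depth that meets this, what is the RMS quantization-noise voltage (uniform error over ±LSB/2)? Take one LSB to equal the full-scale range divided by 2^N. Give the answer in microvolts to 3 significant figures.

14.0 µV

V_FS = 6.37 V.
Solving 6.02 N ≥ 99.3 − 1.76: N ≥ 16.203. Round up → N = 17.
Step size = 6.37/131072 V = 48.599 µV.
σ_q = LSB/√12 = 48.599 µV/3.4641 = 14.0 µV.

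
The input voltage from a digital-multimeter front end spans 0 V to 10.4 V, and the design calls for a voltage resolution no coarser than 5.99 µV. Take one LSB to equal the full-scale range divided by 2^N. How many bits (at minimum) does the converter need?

21 bits

V_FS = 10.4 V.
Required number of levels: 10.4/5.99 µV = 1.7362e6; smallest N with 2^N ≥ that is 21.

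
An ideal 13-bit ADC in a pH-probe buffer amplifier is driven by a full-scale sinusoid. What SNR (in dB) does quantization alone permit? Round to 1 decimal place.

80.0 dB

6.02(13) + 1.76 = 78.26 + 1.76 = 80.02 dB.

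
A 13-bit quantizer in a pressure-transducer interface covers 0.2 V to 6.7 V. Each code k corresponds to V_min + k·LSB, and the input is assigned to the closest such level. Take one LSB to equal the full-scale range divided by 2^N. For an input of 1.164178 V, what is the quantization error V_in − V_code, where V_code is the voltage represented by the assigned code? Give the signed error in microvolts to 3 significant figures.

+128 µV

Span: 6.7 V − (0.2 V) = 6.5 V. LSB = 6.5 V / 2^13 ≈ 0.7935 mV.
(V_in − V_min)/LSB = (1.164178 − (0.2)) × 8192/6.5 = 1215.1610 → nearest code k = 1215.
V_code = 0.2 + (1215/8192) × 6.5 = 1.164050293 V.
Error = V_in − V_code = 1.164178 − (1.164050293) = +128 µV.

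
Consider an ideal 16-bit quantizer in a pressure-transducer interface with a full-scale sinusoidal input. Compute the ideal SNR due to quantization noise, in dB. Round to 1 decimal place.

98.1 dB

Ideal quantization SNR: 6.02 × 16 + 1.76 dB = 98.1 dB.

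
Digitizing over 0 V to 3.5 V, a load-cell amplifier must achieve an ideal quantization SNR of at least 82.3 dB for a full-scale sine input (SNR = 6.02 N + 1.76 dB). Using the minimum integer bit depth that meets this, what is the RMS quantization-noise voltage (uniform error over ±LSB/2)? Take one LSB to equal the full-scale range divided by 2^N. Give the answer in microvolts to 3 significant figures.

61.7 µV

Span = 3.5 V.
N ≥ (82.3 − 1.76)/6.02 = 13.379 → N_min = 14.
LSB = 3.5 V ÷ 2^14 = 3.5/16384 V = 213.62 µV.
V_rms = LSB/√12 = 61.7 µV.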